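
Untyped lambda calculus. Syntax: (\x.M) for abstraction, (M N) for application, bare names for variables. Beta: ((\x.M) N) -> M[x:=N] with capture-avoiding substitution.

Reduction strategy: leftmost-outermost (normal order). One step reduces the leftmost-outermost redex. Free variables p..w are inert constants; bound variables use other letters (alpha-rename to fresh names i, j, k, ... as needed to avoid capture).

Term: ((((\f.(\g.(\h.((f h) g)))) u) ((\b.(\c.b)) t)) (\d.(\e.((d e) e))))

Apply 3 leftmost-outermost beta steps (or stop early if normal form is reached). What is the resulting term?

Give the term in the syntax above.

Step 0: ((((\f.(\g.(\h.((f h) g)))) u) ((\b.(\c.b)) t)) (\d.(\e.((d e) e))))
Step 1: (((\g.(\h.((u h) g))) ((\b.(\c.b)) t)) (\d.(\e.((d e) e))))
Step 2: ((\h.((u h) ((\b.(\c.b)) t))) (\d.(\e.((d e) e))))
Step 3: ((u (\d.(\e.((d e) e)))) ((\b.(\c.b)) t))

Answer: ((u (\d.(\e.((d e) e)))) ((\b.(\c.b)) t))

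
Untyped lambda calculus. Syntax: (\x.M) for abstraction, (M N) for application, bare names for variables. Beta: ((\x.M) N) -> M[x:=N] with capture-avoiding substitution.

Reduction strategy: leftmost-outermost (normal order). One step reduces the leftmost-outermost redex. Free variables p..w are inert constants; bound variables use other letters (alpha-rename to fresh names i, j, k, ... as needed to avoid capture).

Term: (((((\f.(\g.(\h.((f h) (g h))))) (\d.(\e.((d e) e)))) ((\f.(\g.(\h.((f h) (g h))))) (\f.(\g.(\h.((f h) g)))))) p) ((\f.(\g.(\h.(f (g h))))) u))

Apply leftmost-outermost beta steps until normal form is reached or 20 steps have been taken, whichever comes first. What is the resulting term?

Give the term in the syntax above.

Answer: (((p (\h.(\i.((h i) (p h))))) (\h.(\i.((h i) (p h))))) (\g.(\h.(u (g h)))))

Derivation:
Step 0: (((((\f.(\g.(\h.((f h) (g h))))) (\d.(\e.((d e) e)))) ((\f.(\g.(\h.((f h) (g h))))) (\f.(\g.(\h.((f h) g)))))) p) ((\f.(\g.(\h.(f (g h))))) u))
Step 1: ((((\g.(\h.(((\d.(\e.((d e) e))) h) (g h)))) ((\f.(\g.(\h.((f h) (g h))))) (\f.(\g.(\h.((f h) g)))))) p) ((\f.(\g.(\h.(f (g h))))) u))
Step 2: (((\h.(((\d.(\e.((d e) e))) h) (((\f.(\g.(\h.((f h) (g h))))) (\f.(\g.(\h.((f h) g))))) h))) p) ((\f.(\g.(\h.(f (g h))))) u))
Step 3: ((((\d.(\e.((d e) e))) p) (((\f.(\g.(\h.((f h) (g h))))) (\f.(\g.(\h.((f h) g))))) p)) ((\f.(\g.(\h.(f (g h))))) u))
Step 4: (((\e.((p e) e)) (((\f.(\g.(\h.((f h) (g h))))) (\f.(\g.(\h.((f h) g))))) p)) ((\f.(\g.(\h.(f (g h))))) u))
Step 5: (((p (((\f.(\g.(\h.((f h) (g h))))) (\f.(\g.(\h.((f h) g))))) p)) (((\f.(\g.(\h.((f h) (g h))))) (\f.(\g.(\h.((f h) g))))) p)) ((\f.(\g.(\h.(f (g h))))) u))
Step 6: (((p ((\g.(\h.(((\f.(\g.(\h.((f h) g)))) h) (g h)))) p)) (((\f.(\g.(\h.((f h) (g h))))) (\f.(\g.(\h.((f h) g))))) p)) ((\f.(\g.(\h.(f (g h))))) u))
Step 7: (((p (\h.(((\f.(\g.(\h.((f h) g)))) h) (p h)))) (((\f.(\g.(\h.((f h) (g h))))) (\f.(\g.(\h.((f h) g))))) p)) ((\f.(\g.(\h.(f (g h))))) u))
Step 8: (((p (\h.((\g.(\i.((h i) g))) (p h)))) (((\f.(\g.(\h.((f h) (g h))))) (\f.(\g.(\h.((f h) g))))) p)) ((\f.(\g.(\h.(f (g h))))) u))
Step 9: (((p (\h.(\i.((h i) (p h))))) (((\f.(\g.(\h.((f h) (g h))))) (\f.(\g.(\h.((f h) g))))) p)) ((\f.(\g.(\h.(f (g h))))) u))
Step 10: (((p (\h.(\i.((h i) (p h))))) ((\g.(\h.(((\f.(\g.(\h.((f h) g)))) h) (g h)))) p)) ((\f.(\g.(\h.(f (g h))))) u))
Step 11: (((p (\h.(\i.((h i) (p h))))) (\h.(((\f.(\g.(\h.((f h) g)))) h) (p h)))) ((\f.(\g.(\h.(f (g h))))) u))
Step 12: (((p (\h.(\i.((h i) (p h))))) (\h.((\g.(\i.((h i) g))) (p h)))) ((\f.(\g.(\h.(f (g h))))) u))
Step 13: (((p (\h.(\i.((h i) (p h))))) (\h.(\i.((h i) (p h))))) ((\f.(\g.(\h.(f (g h))))) u))
Step 14: (((p (\h.(\i.((h i) (p h))))) (\h.(\i.((h i) (p h))))) (\g.(\h.(u (g h)))))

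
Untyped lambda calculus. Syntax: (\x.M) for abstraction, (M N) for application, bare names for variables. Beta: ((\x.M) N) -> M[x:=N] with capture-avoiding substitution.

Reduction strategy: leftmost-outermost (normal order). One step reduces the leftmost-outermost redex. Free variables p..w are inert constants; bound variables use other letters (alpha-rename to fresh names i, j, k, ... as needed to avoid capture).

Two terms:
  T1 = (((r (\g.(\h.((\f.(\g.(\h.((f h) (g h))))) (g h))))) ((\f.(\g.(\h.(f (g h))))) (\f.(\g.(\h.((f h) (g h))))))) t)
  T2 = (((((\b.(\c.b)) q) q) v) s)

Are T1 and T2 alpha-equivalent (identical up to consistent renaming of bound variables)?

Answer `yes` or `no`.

Term 1: (((r (\g.(\h.((\f.(\g.(\h.((f h) (g h))))) (g h))))) ((\f.(\g.(\h.(f (g h))))) (\f.(\g.(\h.((f h) (g h))))))) t)
Term 2: (((((\b.(\c.b)) q) q) v) s)
Alpha-equivalence: compare structure up to binder renaming.
Result: False

Answer: no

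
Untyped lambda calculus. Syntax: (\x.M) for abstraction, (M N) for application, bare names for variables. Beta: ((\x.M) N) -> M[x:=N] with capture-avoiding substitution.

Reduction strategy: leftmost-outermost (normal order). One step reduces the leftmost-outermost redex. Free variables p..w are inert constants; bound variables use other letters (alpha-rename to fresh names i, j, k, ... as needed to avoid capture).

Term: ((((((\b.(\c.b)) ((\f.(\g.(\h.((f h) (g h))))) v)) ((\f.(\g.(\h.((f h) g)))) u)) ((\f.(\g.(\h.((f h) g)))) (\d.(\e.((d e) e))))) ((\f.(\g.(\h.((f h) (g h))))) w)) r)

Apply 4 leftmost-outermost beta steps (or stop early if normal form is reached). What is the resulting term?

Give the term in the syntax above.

Step 0: ((((((\b.(\c.b)) ((\f.(\g.(\h.((f h) (g h))))) v)) ((\f.(\g.(\h.((f h) g)))) u)) ((\f.(\g.(\h.((f h) g)))) (\d.(\e.((d e) e))))) ((\f.(\g.(\h.((f h) (g h))))) w)) r)
Step 1: (((((\c.((\f.(\g.(\h.((f h) (g h))))) v)) ((\f.(\g.(\h.((f h) g)))) u)) ((\f.(\g.(\h.((f h) g)))) (\d.(\e.((d e) e))))) ((\f.(\g.(\h.((f h) (g h))))) w)) r)
Step 2: (((((\f.(\g.(\h.((f h) (g h))))) v) ((\f.(\g.(\h.((f h) g)))) (\d.(\e.((d e) e))))) ((\f.(\g.(\h.((f h) (g h))))) w)) r)
Step 3: ((((\g.(\h.((v h) (g h)))) ((\f.(\g.(\h.((f h) g)))) (\d.(\e.((d e) e))))) ((\f.(\g.(\h.((f h) (g h))))) w)) r)
Step 4: (((\h.((v h) (((\f.(\g.(\h.((f h) g)))) (\d.(\e.((d e) e)))) h))) ((\f.(\g.(\h.((f h) (g h))))) w)) r)

Answer: (((\h.((v h) (((\f.(\g.(\h.((f h) g)))) (\d.(\e.((d e) e)))) h))) ((\f.(\g.(\h.((f h) (g h))))) w)) r)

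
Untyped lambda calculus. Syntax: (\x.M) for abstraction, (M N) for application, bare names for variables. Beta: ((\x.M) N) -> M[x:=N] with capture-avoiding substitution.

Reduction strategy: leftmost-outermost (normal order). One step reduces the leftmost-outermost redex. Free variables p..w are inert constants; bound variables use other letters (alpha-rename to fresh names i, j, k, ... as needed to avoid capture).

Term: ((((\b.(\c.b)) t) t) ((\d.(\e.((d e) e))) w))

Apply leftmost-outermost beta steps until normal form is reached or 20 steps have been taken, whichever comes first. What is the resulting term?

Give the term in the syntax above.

Step 0: ((((\b.(\c.b)) t) t) ((\d.(\e.((d e) e))) w))
Step 1: (((\c.t) t) ((\d.(\e.((d e) e))) w))
Step 2: (t ((\d.(\e.((d e) e))) w))
Step 3: (t (\e.((w e) e)))

Answer: (t (\e.((w e) e)))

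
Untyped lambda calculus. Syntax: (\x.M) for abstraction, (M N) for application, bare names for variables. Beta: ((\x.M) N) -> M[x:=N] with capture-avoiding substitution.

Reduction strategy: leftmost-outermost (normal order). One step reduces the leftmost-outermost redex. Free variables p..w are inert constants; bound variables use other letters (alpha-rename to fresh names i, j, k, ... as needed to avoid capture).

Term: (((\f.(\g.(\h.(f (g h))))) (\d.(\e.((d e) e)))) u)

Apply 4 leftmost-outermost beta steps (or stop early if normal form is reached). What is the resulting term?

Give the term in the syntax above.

Answer: (\h.(\e.(((u h) e) e)))

Derivation:
Step 0: (((\f.(\g.(\h.(f (g h))))) (\d.(\e.((d e) e)))) u)
Step 1: ((\g.(\h.((\d.(\e.((d e) e))) (g h)))) u)
Step 2: (\h.((\d.(\e.((d e) e))) (u h)))
Step 3: (\h.(\e.(((u h) e) e)))
Step 4: (normal form reached)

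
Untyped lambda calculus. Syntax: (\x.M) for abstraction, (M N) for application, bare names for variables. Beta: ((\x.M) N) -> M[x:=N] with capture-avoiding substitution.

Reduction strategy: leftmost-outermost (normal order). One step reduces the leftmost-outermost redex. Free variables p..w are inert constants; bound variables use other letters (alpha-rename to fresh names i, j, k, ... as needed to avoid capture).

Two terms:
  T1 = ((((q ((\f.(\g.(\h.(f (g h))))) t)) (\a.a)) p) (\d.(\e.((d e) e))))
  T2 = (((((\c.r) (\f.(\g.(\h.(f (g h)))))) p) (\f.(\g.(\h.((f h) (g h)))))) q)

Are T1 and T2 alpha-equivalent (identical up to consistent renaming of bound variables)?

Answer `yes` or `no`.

Term 1: ((((q ((\f.(\g.(\h.(f (g h))))) t)) (\a.a)) p) (\d.(\e.((d e) e))))
Term 2: (((((\c.r) (\f.(\g.(\h.(f (g h)))))) p) (\f.(\g.(\h.((f h) (g h)))))) q)
Alpha-equivalence: compare structure up to binder renaming.
Result: False

Answer: no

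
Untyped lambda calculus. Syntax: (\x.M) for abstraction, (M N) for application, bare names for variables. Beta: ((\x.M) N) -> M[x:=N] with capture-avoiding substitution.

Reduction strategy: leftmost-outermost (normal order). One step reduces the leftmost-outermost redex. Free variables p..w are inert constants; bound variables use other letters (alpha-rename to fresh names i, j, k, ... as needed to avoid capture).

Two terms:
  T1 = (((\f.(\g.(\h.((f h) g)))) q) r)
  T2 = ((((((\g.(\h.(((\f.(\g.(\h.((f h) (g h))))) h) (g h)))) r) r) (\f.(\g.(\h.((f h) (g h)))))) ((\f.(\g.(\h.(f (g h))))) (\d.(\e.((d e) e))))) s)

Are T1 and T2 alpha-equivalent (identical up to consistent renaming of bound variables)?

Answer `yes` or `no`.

Answer: no

Derivation:
Term 1: (((\f.(\g.(\h.((f h) g)))) q) r)
Term 2: ((((((\g.(\h.(((\f.(\g.(\h.((f h) (g h))))) h) (g h)))) r) r) (\f.(\g.(\h.((f h) (g h)))))) ((\f.(\g.(\h.(f (g h))))) (\d.(\e.((d e) e))))) s)
Alpha-equivalence: compare structure up to binder renaming.
Result: False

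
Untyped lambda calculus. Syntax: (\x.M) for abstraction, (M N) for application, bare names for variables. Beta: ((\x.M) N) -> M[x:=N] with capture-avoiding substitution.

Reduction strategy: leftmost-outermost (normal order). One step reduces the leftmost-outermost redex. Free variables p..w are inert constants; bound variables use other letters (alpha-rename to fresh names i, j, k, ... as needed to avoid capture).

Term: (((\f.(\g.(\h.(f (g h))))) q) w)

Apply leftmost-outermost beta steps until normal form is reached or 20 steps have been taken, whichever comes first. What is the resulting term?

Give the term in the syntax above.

Step 0: (((\f.(\g.(\h.(f (g h))))) q) w)
Step 1: ((\g.(\h.(q (g h)))) w)
Step 2: (\h.(q (w h)))

Answer: (\h.(q (w h)))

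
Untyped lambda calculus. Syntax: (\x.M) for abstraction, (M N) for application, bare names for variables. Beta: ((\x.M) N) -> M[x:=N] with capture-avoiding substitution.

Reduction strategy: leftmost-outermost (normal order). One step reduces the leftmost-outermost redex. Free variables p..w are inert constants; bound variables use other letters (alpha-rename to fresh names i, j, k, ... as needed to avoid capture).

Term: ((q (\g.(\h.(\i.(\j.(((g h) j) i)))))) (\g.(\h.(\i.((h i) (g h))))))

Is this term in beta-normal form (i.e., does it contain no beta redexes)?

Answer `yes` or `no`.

Term: ((q (\g.(\h.(\i.(\j.(((g h) j) i)))))) (\g.(\h.(\i.((h i) (g h))))))
No beta redexes found.

Answer: yes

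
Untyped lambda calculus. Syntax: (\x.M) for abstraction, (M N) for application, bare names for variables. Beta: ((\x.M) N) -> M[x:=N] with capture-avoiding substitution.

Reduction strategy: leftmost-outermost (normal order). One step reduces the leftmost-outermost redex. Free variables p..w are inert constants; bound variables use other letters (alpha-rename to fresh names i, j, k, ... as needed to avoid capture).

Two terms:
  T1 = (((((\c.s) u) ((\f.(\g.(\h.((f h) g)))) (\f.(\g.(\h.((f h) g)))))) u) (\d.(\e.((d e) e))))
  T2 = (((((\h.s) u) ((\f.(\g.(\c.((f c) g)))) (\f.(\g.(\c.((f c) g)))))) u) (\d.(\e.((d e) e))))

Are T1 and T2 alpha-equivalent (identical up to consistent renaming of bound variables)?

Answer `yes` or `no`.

Term 1: (((((\c.s) u) ((\f.(\g.(\h.((f h) g)))) (\f.(\g.(\h.((f h) g)))))) u) (\d.(\e.((d e) e))))
Term 2: (((((\h.s) u) ((\f.(\g.(\c.((f c) g)))) (\f.(\g.(\c.((f c) g)))))) u) (\d.(\e.((d e) e))))
Alpha-equivalence: compare structure up to binder renaming.
Result: True

Answer: yes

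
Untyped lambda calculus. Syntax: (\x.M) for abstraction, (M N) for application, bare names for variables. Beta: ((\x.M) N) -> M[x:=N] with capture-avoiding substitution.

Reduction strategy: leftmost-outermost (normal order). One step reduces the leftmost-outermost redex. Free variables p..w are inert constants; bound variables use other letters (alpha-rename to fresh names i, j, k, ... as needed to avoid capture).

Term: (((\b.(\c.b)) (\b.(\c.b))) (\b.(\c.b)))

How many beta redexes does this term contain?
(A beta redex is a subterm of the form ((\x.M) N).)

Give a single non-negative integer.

Answer: 1

Derivation:
Term: (((\b.(\c.b)) (\b.(\c.b))) (\b.(\c.b)))
  Redex: ((\b.(\c.b)) (\b.(\c.b)))
Total redexes: 1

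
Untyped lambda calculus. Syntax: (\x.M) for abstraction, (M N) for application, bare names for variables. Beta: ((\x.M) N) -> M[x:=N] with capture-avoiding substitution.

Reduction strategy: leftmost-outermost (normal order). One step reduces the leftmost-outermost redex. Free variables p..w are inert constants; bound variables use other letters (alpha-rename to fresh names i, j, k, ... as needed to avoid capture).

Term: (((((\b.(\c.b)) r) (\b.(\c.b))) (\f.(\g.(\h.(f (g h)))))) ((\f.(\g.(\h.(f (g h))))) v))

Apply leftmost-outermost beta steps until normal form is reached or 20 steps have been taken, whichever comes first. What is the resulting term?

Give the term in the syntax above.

Step 0: (((((\b.(\c.b)) r) (\b.(\c.b))) (\f.(\g.(\h.(f (g h)))))) ((\f.(\g.(\h.(f (g h))))) v))
Step 1: ((((\c.r) (\b.(\c.b))) (\f.(\g.(\h.(f (g h)))))) ((\f.(\g.(\h.(f (g h))))) v))
Step 2: ((r (\f.(\g.(\h.(f (g h)))))) ((\f.(\g.(\h.(f (g h))))) v))
Step 3: ((r (\f.(\g.(\h.(f (g h)))))) (\g.(\h.(v (g h)))))

Answer: ((r (\f.(\g.(\h.(f (g h)))))) (\g.(\h.(v (g h)))))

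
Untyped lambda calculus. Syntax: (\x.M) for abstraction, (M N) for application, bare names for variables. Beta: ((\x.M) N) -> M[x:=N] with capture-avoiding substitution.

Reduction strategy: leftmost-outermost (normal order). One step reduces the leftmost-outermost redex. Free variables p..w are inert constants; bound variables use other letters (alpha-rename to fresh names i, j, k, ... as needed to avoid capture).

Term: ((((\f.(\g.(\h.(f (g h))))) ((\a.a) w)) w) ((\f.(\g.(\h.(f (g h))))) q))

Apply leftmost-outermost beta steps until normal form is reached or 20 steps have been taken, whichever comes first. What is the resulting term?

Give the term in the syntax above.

Step 0: ((((\f.(\g.(\h.(f (g h))))) ((\a.a) w)) w) ((\f.(\g.(\h.(f (g h))))) q))
Step 1: (((\g.(\h.(((\a.a) w) (g h)))) w) ((\f.(\g.(\h.(f (g h))))) q))
Step 2: ((\h.(((\a.a) w) (w h))) ((\f.(\g.(\h.(f (g h))))) q))
Step 3: (((\a.a) w) (w ((\f.(\g.(\h.(f (g h))))) q)))
Step 4: (w (w ((\f.(\g.(\h.(f (g h))))) q)))
Step 5: (w (w (\g.(\h.(q (g h))))))

Answer: (w (w (\g.(\h.(q (g h))))))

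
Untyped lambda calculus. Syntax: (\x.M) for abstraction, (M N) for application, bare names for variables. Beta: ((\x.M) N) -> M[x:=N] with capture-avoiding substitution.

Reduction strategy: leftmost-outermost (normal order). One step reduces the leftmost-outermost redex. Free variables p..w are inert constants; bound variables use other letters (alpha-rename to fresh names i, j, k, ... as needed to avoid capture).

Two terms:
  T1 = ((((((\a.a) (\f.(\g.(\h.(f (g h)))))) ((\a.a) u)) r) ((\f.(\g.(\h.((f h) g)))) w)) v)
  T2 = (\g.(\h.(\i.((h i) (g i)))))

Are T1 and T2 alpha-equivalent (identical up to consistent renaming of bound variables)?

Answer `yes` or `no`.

Answer: no

Derivation:
Term 1: ((((((\a.a) (\f.(\g.(\h.(f (g h)))))) ((\a.a) u)) r) ((\f.(\g.(\h.((f h) g)))) w)) v)
Term 2: (\g.(\h.(\i.((h i) (g i)))))
Alpha-equivalence: compare structure up to binder renaming.
Result: False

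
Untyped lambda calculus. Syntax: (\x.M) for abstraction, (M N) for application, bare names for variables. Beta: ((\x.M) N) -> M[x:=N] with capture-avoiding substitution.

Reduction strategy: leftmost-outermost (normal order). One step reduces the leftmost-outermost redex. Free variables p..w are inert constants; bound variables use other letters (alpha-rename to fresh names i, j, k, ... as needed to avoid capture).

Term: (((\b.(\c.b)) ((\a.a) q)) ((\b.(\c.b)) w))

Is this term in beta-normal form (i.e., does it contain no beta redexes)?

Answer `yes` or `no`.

Answer: no

Derivation:
Term: (((\b.(\c.b)) ((\a.a) q)) ((\b.(\c.b)) w))
Found 3 beta redex(es).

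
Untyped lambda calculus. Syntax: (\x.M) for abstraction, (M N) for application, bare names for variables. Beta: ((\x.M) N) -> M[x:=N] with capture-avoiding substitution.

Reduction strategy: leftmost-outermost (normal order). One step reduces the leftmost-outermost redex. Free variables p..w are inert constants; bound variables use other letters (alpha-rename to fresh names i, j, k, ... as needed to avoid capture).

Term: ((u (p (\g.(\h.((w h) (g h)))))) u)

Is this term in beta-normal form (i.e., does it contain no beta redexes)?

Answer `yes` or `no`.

Answer: yes

Derivation:
Term: ((u (p (\g.(\h.((w h) (g h)))))) u)
No beta redexes found.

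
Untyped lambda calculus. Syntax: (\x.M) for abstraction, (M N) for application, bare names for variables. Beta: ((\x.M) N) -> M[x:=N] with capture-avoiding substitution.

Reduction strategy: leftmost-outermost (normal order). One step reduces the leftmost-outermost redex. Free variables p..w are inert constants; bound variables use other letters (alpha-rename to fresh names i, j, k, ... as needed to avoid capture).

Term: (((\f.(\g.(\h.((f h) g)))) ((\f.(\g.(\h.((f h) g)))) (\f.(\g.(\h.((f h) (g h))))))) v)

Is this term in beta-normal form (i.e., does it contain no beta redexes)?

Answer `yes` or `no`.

Answer: no

Derivation:
Term: (((\f.(\g.(\h.((f h) g)))) ((\f.(\g.(\h.((f h) g)))) (\f.(\g.(\h.((f h) (g h))))))) v)
Found 2 beta redex(es).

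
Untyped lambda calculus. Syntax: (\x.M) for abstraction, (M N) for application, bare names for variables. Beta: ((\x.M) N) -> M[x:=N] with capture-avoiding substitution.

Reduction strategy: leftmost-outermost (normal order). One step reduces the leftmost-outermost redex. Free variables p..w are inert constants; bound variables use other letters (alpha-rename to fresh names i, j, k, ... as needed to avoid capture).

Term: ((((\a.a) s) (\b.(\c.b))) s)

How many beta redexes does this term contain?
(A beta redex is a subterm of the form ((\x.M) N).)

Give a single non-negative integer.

Answer: 1

Derivation:
Term: ((((\a.a) s) (\b.(\c.b))) s)
  Redex: ((\a.a) s)
Total redexes: 1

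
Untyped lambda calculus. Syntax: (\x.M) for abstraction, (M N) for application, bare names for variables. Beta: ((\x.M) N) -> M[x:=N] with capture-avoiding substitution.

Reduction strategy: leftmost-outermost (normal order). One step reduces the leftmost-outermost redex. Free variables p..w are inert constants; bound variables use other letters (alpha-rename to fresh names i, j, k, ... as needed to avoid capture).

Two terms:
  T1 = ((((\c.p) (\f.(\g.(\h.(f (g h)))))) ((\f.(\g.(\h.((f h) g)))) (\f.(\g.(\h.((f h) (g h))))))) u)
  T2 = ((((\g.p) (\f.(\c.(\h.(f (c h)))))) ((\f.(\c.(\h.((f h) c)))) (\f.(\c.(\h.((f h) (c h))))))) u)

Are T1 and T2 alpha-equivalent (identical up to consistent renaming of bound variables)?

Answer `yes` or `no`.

Answer: yes

Derivation:
Term 1: ((((\c.p) (\f.(\g.(\h.(f (g h)))))) ((\f.(\g.(\h.((f h) g)))) (\f.(\g.(\h.((f h) (g h))))))) u)
Term 2: ((((\g.p) (\f.(\c.(\h.(f (c h)))))) ((\f.(\c.(\h.((f h) c)))) (\f.(\c.(\h.((f h) (c h))))))) u)
Alpha-equivalence: compare structure up to binder renaming.
Result: True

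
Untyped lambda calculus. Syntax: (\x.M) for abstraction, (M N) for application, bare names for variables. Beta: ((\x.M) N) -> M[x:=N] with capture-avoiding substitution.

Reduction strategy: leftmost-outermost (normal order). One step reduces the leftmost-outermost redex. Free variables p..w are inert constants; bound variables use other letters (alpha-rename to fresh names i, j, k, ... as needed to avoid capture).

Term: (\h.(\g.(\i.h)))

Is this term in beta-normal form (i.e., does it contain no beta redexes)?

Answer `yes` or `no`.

Term: (\h.(\g.(\i.h)))
No beta redexes found.

Answer: yes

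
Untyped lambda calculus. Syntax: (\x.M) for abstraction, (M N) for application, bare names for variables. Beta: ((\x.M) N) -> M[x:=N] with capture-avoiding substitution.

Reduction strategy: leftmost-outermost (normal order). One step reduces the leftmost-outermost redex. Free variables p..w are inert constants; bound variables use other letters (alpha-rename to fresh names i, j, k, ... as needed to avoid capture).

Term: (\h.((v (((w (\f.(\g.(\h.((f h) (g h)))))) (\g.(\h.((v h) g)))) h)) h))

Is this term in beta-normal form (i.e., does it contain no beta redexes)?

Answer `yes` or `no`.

Term: (\h.((v (((w (\f.(\g.(\h.((f h) (g h)))))) (\g.(\h.((v h) g)))) h)) h))
No beta redexes found.

Answer: yes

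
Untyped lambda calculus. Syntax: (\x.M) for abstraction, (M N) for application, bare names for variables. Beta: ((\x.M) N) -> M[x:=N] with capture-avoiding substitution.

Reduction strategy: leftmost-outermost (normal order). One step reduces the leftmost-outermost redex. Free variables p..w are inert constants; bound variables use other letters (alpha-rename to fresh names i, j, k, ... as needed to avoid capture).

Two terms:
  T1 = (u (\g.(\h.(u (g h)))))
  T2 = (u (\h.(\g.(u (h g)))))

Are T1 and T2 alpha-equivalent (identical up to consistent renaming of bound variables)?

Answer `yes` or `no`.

Answer: yes

Derivation:
Term 1: (u (\g.(\h.(u (g h)))))
Term 2: (u (\h.(\g.(u (h g)))))
Alpha-equivalence: compare structure up to binder renaming.
Result: True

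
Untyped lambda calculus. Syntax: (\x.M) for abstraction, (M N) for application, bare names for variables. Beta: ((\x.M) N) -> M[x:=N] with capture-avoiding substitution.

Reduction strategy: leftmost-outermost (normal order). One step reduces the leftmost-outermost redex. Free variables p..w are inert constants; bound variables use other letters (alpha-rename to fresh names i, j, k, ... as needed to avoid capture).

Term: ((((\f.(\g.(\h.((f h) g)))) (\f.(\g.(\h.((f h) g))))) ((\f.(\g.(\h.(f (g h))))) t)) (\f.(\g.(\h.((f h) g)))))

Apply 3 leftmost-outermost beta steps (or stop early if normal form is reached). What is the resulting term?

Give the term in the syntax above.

Answer: (((\f.(\g.(\h.((f h) g)))) (\f.(\g.(\h.((f h) g))))) ((\f.(\g.(\h.(f (g h))))) t))

Derivation:
Step 0: ((((\f.(\g.(\h.((f h) g)))) (\f.(\g.(\h.((f h) g))))) ((\f.(\g.(\h.(f (g h))))) t)) (\f.(\g.(\h.((f h) g)))))
Step 1: (((\g.(\h.(((\f.(\g.(\h.((f h) g)))) h) g))) ((\f.(\g.(\h.(f (g h))))) t)) (\f.(\g.(\h.((f h) g)))))
Step 2: ((\h.(((\f.(\g.(\h.((f h) g)))) h) ((\f.(\g.(\h.(f (g h))))) t))) (\f.(\g.(\h.((f h) g)))))
Step 3: (((\f.(\g.(\h.((f h) g)))) (\f.(\g.(\h.((f h) g))))) ((\f.(\g.(\h.(f (g h))))) t))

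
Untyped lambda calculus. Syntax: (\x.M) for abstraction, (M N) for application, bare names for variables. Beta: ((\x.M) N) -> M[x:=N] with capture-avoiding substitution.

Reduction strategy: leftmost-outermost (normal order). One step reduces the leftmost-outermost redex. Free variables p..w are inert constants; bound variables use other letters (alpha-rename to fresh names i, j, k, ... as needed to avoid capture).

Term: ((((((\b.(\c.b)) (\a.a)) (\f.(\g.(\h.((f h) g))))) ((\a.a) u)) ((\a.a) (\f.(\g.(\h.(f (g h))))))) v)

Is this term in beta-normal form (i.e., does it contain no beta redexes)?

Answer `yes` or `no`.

Answer: no

Derivation:
Term: ((((((\b.(\c.b)) (\a.a)) (\f.(\g.(\h.((f h) g))))) ((\a.a) u)) ((\a.a) (\f.(\g.(\h.(f (g h))))))) v)
Found 3 beta redex(es).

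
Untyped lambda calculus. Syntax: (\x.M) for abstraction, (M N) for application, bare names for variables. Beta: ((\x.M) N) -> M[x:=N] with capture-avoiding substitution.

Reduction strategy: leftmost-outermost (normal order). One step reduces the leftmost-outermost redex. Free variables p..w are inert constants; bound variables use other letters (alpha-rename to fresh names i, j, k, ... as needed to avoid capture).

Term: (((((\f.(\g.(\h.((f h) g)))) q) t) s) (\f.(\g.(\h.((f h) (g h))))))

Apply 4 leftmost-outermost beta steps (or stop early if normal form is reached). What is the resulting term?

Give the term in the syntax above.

Answer: (((q s) t) (\f.(\g.(\h.((f h) (g h))))))

Derivation:
Step 0: (((((\f.(\g.(\h.((f h) g)))) q) t) s) (\f.(\g.(\h.((f h) (g h))))))
Step 1: ((((\g.(\h.((q h) g))) t) s) (\f.(\g.(\h.((f h) (g h))))))
Step 2: (((\h.((q h) t)) s) (\f.(\g.(\h.((f h) (g h))))))
Step 3: (((q s) t) (\f.(\g.(\h.((f h) (g h))))))
Step 4: (normal form reached)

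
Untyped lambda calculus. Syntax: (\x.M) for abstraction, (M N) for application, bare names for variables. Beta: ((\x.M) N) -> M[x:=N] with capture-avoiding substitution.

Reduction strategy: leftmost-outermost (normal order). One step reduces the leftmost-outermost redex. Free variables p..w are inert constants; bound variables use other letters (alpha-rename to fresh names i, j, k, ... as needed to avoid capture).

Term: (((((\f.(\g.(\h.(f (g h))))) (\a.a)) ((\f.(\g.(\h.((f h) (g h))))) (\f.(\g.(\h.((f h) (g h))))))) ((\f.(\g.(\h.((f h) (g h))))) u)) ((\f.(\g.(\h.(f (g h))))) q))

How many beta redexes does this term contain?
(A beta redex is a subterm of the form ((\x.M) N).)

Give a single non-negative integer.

Term: (((((\f.(\g.(\h.(f (g h))))) (\a.a)) ((\f.(\g.(\h.((f h) (g h))))) (\f.(\g.(\h.((f h) (g h))))))) ((\f.(\g.(\h.((f h) (g h))))) u)) ((\f.(\g.(\h.(f (g h))))) q))
  Redex: ((\f.(\g.(\h.(f (g h))))) (\a.a))
  Redex: ((\f.(\g.(\h.((f h) (g h))))) (\f.(\g.(\h.((f h) (g h))))))
  Redex: ((\f.(\g.(\h.((f h) (g h))))) u)
  Redex: ((\f.(\g.(\h.(f (g h))))) q)
Total redexes: 4

Answer: 4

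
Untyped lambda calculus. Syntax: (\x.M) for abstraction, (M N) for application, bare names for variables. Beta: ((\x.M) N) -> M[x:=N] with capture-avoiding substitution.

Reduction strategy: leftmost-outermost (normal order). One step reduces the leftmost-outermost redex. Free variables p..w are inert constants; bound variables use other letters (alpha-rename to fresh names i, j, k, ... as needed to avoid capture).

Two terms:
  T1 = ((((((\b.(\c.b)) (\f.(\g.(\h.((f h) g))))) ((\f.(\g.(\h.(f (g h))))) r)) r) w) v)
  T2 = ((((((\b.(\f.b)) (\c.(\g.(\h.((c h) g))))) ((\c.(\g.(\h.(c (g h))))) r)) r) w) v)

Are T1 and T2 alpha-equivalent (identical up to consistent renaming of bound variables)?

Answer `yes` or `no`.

Term 1: ((((((\b.(\c.b)) (\f.(\g.(\h.((f h) g))))) ((\f.(\g.(\h.(f (g h))))) r)) r) w) v)
Term 2: ((((((\b.(\f.b)) (\c.(\g.(\h.((c h) g))))) ((\c.(\g.(\h.(c (g h))))) r)) r) w) v)
Alpha-equivalence: compare structure up to binder renaming.
Result: True

Answer: yes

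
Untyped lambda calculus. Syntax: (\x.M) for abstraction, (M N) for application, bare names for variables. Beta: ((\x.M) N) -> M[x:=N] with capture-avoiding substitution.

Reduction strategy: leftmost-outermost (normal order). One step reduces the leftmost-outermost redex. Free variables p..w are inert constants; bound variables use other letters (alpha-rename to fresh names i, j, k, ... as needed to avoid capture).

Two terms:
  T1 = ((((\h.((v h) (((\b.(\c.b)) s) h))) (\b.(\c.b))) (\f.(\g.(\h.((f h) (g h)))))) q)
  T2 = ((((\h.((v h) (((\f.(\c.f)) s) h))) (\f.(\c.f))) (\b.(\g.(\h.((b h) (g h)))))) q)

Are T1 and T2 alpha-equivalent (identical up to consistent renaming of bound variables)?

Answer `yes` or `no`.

Term 1: ((((\h.((v h) (((\b.(\c.b)) s) h))) (\b.(\c.b))) (\f.(\g.(\h.((f h) (g h)))))) q)
Term 2: ((((\h.((v h) (((\f.(\c.f)) s) h))) (\f.(\c.f))) (\b.(\g.(\h.((b h) (g h)))))) q)
Alpha-equivalence: compare structure up to binder renaming.
Result: True

Answer: yes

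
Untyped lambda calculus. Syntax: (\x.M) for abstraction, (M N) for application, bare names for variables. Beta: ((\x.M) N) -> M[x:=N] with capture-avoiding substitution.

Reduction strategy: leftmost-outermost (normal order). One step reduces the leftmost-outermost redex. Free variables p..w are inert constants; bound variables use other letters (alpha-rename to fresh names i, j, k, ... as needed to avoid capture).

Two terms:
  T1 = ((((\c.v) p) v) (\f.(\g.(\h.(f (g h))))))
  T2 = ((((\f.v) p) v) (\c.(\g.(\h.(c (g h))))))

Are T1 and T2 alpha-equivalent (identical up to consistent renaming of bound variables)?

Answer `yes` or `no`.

Term 1: ((((\c.v) p) v) (\f.(\g.(\h.(f (g h))))))
Term 2: ((((\f.v) p) v) (\c.(\g.(\h.(c (g h))))))
Alpha-equivalence: compare structure up to binder renaming.
Result: True

Answer: yes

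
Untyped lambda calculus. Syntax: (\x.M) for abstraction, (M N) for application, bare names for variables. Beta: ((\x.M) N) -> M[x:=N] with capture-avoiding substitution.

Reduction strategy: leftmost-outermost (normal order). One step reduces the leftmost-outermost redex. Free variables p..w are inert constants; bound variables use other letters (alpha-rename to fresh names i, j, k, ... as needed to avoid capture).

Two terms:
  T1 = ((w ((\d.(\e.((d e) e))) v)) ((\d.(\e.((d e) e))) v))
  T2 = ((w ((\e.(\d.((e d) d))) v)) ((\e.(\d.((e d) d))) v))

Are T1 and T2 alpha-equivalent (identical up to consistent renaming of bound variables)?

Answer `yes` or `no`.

Answer: yes

Derivation:
Term 1: ((w ((\d.(\e.((d e) e))) v)) ((\d.(\e.((d e) e))) v))
Term 2: ((w ((\e.(\d.((e d) d))) v)) ((\e.(\d.((e d) d))) v))
Alpha-equivalence: compare structure up to binder renaming.
Result: True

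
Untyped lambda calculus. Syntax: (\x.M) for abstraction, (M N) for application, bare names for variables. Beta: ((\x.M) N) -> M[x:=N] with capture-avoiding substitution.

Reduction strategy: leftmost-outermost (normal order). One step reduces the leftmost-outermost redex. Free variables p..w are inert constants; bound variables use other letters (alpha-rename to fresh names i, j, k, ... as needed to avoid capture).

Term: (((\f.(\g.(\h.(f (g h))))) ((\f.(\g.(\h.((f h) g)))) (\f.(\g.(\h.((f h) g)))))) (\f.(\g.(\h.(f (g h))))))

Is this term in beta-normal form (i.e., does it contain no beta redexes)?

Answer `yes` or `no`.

Term: (((\f.(\g.(\h.(f (g h))))) ((\f.(\g.(\h.((f h) g)))) (\f.(\g.(\h.((f h) g)))))) (\f.(\g.(\h.(f (g h))))))
Found 2 beta redex(es).

Answer: no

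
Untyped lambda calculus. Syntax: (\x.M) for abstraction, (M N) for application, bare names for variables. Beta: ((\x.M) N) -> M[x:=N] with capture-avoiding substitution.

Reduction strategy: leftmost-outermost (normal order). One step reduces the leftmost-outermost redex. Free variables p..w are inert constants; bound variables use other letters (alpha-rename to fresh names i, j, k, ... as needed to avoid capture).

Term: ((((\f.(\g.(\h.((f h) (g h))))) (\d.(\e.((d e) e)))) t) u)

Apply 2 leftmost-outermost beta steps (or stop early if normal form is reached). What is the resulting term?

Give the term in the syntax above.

Step 0: ((((\f.(\g.(\h.((f h) (g h))))) (\d.(\e.((d e) e)))) t) u)
Step 1: (((\g.(\h.(((\d.(\e.((d e) e))) h) (g h)))) t) u)
Step 2: ((\h.(((\d.(\e.((d e) e))) h) (t h))) u)

Answer: ((\h.(((\d.(\e.((d e) e))) h) (t h))) u)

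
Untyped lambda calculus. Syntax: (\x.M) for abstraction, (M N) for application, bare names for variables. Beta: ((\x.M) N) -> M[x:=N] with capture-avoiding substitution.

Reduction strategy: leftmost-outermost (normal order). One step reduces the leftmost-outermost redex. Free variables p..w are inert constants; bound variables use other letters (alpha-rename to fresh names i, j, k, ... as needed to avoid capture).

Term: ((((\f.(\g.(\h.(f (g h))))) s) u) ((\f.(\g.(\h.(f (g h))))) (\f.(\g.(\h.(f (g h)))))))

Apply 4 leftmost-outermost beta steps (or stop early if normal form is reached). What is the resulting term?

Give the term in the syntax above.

Answer: (s (u (\g.(\h.((\f.(\g.(\h.(f (g h))))) (g h))))))

Derivation:
Step 0: ((((\f.(\g.(\h.(f (g h))))) s) u) ((\f.(\g.(\h.(f (g h))))) (\f.(\g.(\h.(f (g h)))))))
Step 1: (((\g.(\h.(s (g h)))) u) ((\f.(\g.(\h.(f (g h))))) (\f.(\g.(\h.(f (g h)))))))
Step 2: ((\h.(s (u h))) ((\f.(\g.(\h.(f (g h))))) (\f.(\g.(\h.(f (g h)))))))
Step 3: (s (u ((\f.(\g.(\h.(f (g h))))) (\f.(\g.(\h.(f (g h))))))))
Step 4: (s (u (\g.(\h.((\f.(\g.(\h.(f (g h))))) (g h))))))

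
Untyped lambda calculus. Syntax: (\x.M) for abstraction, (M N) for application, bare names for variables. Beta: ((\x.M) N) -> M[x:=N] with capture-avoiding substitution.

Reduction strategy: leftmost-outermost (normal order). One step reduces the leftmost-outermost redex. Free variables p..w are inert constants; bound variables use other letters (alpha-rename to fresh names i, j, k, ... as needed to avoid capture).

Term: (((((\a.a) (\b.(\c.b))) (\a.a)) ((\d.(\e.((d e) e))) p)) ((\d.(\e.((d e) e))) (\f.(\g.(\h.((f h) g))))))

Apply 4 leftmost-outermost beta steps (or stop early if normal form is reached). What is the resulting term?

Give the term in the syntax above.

Step 0: (((((\a.a) (\b.(\c.b))) (\a.a)) ((\d.(\e.((d e) e))) p)) ((\d.(\e.((d e) e))) (\f.(\g.(\h.((f h) g))))))
Step 1: ((((\b.(\c.b)) (\a.a)) ((\d.(\e.((d e) e))) p)) ((\d.(\e.((d e) e))) (\f.(\g.(\h.((f h) g))))))
Step 2: (((\c.(\a.a)) ((\d.(\e.((d e) e))) p)) ((\d.(\e.((d e) e))) (\f.(\g.(\h.((f h) g))))))
Step 3: ((\a.a) ((\d.(\e.((d e) e))) (\f.(\g.(\h.((f h) g))))))
Step 4: ((\d.(\e.((d e) e))) (\f.(\g.(\h.((f h) g)))))

Answer: ((\d.(\e.((d e) e))) (\f.(\g.(\h.((f h) g)))))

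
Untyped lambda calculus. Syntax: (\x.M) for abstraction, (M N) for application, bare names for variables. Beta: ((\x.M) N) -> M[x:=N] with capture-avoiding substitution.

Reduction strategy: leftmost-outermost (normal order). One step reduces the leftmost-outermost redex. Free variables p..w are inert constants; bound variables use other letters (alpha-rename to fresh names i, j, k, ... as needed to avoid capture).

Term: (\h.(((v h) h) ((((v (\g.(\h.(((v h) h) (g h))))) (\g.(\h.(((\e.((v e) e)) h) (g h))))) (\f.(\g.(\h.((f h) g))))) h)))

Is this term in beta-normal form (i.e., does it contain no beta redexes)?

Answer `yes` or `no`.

Term: (\h.(((v h) h) ((((v (\g.(\h.(((v h) h) (g h))))) (\g.(\h.(((\e.((v e) e)) h) (g h))))) (\f.(\g.(\h.((f h) g))))) h)))
Found 1 beta redex(es).

Answer: no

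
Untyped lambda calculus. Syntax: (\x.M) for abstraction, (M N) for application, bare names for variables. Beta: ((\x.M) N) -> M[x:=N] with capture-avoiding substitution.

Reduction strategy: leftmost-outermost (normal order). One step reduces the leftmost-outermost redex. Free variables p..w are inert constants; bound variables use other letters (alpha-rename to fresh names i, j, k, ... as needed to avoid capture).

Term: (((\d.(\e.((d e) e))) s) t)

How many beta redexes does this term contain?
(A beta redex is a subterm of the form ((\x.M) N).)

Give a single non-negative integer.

Term: (((\d.(\e.((d e) e))) s) t)
  Redex: ((\d.(\e.((d e) e))) s)
Total redexes: 1

Answer: 1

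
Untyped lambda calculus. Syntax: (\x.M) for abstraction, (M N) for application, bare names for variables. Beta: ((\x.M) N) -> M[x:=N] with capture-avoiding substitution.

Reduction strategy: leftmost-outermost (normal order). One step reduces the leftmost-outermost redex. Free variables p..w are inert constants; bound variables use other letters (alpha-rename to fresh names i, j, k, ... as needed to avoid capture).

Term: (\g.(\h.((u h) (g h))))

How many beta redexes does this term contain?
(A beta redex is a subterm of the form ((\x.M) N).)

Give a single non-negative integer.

Answer: 0

Derivation:
Term: (\g.(\h.((u h) (g h))))
  (no redexes)
Total redexes: 0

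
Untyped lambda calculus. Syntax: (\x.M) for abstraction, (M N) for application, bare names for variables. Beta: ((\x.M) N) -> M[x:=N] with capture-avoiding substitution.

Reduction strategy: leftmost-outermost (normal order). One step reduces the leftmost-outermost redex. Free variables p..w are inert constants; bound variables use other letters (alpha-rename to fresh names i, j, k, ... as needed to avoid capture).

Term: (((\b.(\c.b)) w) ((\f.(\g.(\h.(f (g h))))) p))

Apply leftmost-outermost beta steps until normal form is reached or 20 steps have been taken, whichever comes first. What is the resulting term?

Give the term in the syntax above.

Answer: w

Derivation:
Step 0: (((\b.(\c.b)) w) ((\f.(\g.(\h.(f (g h))))) p))
Step 1: ((\c.w) ((\f.(\g.(\h.(f (g h))))) p))
Step 2: w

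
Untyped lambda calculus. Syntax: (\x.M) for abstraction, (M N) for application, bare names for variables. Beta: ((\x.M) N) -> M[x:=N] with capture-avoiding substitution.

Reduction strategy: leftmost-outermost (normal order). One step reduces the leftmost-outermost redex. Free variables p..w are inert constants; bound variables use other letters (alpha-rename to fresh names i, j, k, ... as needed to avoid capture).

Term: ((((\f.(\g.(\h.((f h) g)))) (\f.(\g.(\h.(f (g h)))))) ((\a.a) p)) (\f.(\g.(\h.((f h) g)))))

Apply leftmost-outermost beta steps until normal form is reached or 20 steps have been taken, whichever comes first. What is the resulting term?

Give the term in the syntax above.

Answer: (\h.(\g.(\i.(((p h) i) g))))

Derivation:
Step 0: ((((\f.(\g.(\h.((f h) g)))) (\f.(\g.(\h.(f (g h)))))) ((\a.a) p)) (\f.(\g.(\h.((f h) g)))))
Step 1: (((\g.(\h.(((\f.(\g.(\h.(f (g h))))) h) g))) ((\a.a) p)) (\f.(\g.(\h.((f h) g)))))
Step 2: ((\h.(((\f.(\g.(\h.(f (g h))))) h) ((\a.a) p))) (\f.(\g.(\h.((f h) g)))))
Step 3: (((\f.(\g.(\h.(f (g h))))) (\f.(\g.(\h.((f h) g))))) ((\a.a) p))
Step 4: ((\g.(\h.((\f.(\g.(\h.((f h) g)))) (g h)))) ((\a.a) p))
Step 5: (\h.((\f.(\g.(\h.((f h) g)))) (((\a.a) p) h)))
Step 6: (\h.(\g.(\i.(((((\a.a) p) h) i) g))))
Step 7: (\h.(\g.(\i.(((p h) i) g))))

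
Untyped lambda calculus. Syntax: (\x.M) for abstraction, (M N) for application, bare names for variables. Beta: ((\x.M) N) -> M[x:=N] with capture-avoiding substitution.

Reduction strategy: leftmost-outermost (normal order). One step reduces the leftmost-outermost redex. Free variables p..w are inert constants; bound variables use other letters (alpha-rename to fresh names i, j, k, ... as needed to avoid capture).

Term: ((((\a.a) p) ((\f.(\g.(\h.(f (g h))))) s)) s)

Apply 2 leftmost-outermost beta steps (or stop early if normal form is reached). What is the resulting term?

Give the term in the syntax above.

Step 0: ((((\a.a) p) ((\f.(\g.(\h.(f (g h))))) s)) s)
Step 1: ((p ((\f.(\g.(\h.(f (g h))))) s)) s)
Step 2: ((p (\g.(\h.(s (g h))))) s)

Answer: ((p (\g.(\h.(s (g h))))) s)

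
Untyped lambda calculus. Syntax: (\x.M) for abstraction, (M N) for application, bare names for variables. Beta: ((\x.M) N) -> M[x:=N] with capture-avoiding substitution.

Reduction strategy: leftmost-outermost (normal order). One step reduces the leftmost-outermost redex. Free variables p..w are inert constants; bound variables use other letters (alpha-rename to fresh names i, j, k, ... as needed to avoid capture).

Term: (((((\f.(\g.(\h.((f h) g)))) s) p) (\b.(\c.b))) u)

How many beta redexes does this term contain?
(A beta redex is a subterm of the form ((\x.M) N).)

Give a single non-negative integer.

Term: (((((\f.(\g.(\h.((f h) g)))) s) p) (\b.(\c.b))) u)
  Redex: ((\f.(\g.(\h.((f h) g)))) s)
Total redexes: 1

Answer: 1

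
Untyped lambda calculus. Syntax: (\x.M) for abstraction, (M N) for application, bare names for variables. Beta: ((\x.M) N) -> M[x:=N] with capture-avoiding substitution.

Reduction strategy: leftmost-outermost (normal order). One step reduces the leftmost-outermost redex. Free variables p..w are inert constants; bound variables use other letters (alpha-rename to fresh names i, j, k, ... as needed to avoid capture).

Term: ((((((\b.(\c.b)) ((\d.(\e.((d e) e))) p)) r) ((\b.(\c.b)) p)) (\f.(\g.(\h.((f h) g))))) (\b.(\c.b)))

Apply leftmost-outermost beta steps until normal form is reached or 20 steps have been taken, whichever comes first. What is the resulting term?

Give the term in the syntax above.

Answer: ((((p (\c.p)) (\c.p)) (\f.(\g.(\h.((f h) g))))) (\b.(\c.b)))

Derivation:
Step 0: ((((((\b.(\c.b)) ((\d.(\e.((d e) e))) p)) r) ((\b.(\c.b)) p)) (\f.(\g.(\h.((f h) g))))) (\b.(\c.b)))
Step 1: (((((\c.((\d.(\e.((d e) e))) p)) r) ((\b.(\c.b)) p)) (\f.(\g.(\h.((f h) g))))) (\b.(\c.b)))
Step 2: (((((\d.(\e.((d e) e))) p) ((\b.(\c.b)) p)) (\f.(\g.(\h.((f h) g))))) (\b.(\c.b)))
Step 3: ((((\e.((p e) e)) ((\b.(\c.b)) p)) (\f.(\g.(\h.((f h) g))))) (\b.(\c.b)))
Step 4: ((((p ((\b.(\c.b)) p)) ((\b.(\c.b)) p)) (\f.(\g.(\h.((f h) g))))) (\b.(\c.b)))
Step 5: ((((p (\c.p)) ((\b.(\c.b)) p)) (\f.(\g.(\h.((f h) g))))) (\b.(\c.b)))
Step 6: ((((p (\c.p)) (\c.p)) (\f.(\g.(\h.((f h) g))))) (\b.(\c.b)))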